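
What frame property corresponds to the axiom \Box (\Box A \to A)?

This is the T□ axiom.
Its frame correspondent is shift-reflexivity — \forall x \forall y (Rxy \to Ryy).

shift-reflexivity: \forall x \forall y (Rxy \to Ryy)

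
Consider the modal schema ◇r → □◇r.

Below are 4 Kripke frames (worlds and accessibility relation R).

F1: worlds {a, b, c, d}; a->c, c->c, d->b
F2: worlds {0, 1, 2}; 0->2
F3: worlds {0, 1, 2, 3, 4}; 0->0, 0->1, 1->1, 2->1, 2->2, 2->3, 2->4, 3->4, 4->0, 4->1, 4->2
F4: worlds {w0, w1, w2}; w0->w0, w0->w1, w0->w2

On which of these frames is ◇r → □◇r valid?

none

This is the axiom for the Euclidean property; its first-order frame correspondent is ∀x ∀y ∀z (Rxy ∧ Rxz → Ryz).
F1: fails — Rdb and Rdb but not Rbb.
F2: fails — R02 and R02 but not R22.
F3: fails — R01 and R00 but not R10.
F4: fails — Rw0w1 and Rw0w1 but not Rw1w1.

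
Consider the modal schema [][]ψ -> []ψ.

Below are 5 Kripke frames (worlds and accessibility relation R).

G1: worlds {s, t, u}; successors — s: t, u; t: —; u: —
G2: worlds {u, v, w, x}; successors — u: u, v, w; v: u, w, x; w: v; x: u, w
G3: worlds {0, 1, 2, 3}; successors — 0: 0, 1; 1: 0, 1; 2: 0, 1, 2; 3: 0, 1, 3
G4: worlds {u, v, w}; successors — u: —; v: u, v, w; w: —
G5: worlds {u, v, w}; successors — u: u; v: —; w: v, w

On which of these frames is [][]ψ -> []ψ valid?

G3, G4, G5

The schema corresponds to density: forall x forall y (Rxy -> exists z (Rxz & Rzy)).
G1: fails — Rsu but no z with Rsz and Rzu.
G2: fails — Rvx but no z with Rvz and Rzx.
G3: ✓.
G4: ✓.
G5: ✓.
Valid on: G3, G4, G5.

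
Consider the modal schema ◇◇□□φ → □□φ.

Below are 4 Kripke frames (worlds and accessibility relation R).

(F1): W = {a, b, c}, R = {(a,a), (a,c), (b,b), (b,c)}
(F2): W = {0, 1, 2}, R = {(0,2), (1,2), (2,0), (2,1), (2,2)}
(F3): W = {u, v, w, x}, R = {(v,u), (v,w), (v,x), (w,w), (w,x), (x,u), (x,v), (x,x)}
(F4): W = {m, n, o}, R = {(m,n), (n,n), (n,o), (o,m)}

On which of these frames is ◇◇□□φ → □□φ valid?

(F2)

Frame correspondent (Sahlqvist): ∀x ∀y ∀z ((xR²y ∧ xR²z) → ∃w (yR²w ∧ z = w)) — i.e. a generalized confluence (Geach) condition.
(F1): fails — aR²c, aR²a but no w with cR²w and a=w.
(F2): ✓.
(F3): fails — vR²u, vR²u but no t with uR²t and u=t.
(F4): fails — mR²o, mR²o but no w with oR²w and o=w.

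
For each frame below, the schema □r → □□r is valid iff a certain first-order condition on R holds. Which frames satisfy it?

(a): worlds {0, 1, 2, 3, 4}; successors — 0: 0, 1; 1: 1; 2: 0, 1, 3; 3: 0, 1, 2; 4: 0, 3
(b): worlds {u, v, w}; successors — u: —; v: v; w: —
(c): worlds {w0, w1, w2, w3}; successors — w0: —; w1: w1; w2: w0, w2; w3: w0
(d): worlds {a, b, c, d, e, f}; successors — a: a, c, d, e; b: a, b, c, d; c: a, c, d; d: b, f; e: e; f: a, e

(b), (c)

The schema corresponds to transitivity: ∀x ∀y ∀z (Rxy ∧ Ryz → Rxz).
(a): fails — R32 and R23 but not R33.
(b): holds.
(c): holds.
(d): fails — Rcd and Rdf but not Rcf.
Valid on: (b), (c).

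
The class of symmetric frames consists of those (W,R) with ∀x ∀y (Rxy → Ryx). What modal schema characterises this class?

This is symmetry; the standard corresponding axiom is B: r → □◇r.
Suppose r→□◇r is valid. Take Rxy and set V(r)={x}. Then r at x, so □◇r at x, so ◇r at y, so some z with Ryz has r; z=x, i.e. Ryx.

r → □◇r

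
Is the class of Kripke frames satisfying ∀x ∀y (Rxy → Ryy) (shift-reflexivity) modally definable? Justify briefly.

Yes — defined by □(□r → r)

The condition is shift-reflexivity. A defining modal formula is □(□r → r).
Suppose □(□r→r) is valid. Take Rxy and set V(r)={w : Ryw}. Then at y, □r holds; since □(□r→r) at x, □r→r at y, so r at y, i.e. Ryy.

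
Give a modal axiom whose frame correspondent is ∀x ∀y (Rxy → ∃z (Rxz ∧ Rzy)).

□□p → □p

A defining formula is □□p → □p (the C4 axiom).
Suppose □□p→□p is valid. Take Rxy and set V(p)={w : xR²w}. Then □□p at x, so □p at x, so p at y, i.e. ∃z(Rxz∧Rzy).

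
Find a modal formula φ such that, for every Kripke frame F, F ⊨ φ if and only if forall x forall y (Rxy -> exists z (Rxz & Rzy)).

The condition is density. The C4 schema □□r → □r defines it.
Suppose □□r→□r is valid. Take Rxy and set V(r)={w : xR²w}. Then □□r at x, so □r at x, so r at y, i.e. ∃z(Rxz∧Rzy).

□□r → □r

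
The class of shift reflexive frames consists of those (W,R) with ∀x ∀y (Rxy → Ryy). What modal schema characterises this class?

□(□p → p)

This is shift-reflexivity; the standard corresponding axiom is T□: □(□p → p).
Suppose □(□p→p) is valid. Take Rxy and set V(p)={w : Ryw}. Then at y, □p holds; since □(□p→p) at x, □p→p at y, so p at y, i.e. Ryy.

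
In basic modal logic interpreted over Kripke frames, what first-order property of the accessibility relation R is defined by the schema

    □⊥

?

□⊥ is valid iff no world has any successor (otherwise □⊥ fails at any world with one).

Emptiness of R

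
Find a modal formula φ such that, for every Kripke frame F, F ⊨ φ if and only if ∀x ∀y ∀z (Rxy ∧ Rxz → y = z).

◇ψ → □ψ

A defining formula is ◇ψ → □ψ (the CD axiom).
Suppose ◇ψ→□ψ is valid. Take Rxy, Rxz and set V(ψ)={y}. Then ◇ψ at x, so □ψ at x, so ψ at z, i.e. z=y.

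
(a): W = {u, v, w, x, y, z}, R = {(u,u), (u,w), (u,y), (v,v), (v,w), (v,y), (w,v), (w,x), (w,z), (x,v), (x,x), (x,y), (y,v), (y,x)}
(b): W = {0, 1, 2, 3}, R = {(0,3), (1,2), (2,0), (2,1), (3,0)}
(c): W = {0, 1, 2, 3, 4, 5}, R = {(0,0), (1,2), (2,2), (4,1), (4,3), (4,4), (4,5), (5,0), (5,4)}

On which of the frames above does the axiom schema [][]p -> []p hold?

This is the axiom for density; its first-order frame correspondent is forall x forall y (Rxy -> exists z (Rxz & Rzy)).
(a): fails — Rwz but no t with Rwt and Rtz.
(b): fails — R12 but no z with R1z and Rz2.
(c): satisfies the condition.
Valid on: (c).

(c)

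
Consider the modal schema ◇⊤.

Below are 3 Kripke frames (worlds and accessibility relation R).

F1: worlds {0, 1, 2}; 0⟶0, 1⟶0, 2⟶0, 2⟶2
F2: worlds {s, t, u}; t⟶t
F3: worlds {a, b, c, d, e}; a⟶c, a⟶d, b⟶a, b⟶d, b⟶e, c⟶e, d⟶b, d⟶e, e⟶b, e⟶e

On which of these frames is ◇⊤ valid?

F1, F3

Frame correspondent (Sahlqvist): ∀x ∃y Rxy — i.e. seriality.
F1: holds.
F2: fails — world s has no successor.
F3: holds.
Valid on: F1, F3.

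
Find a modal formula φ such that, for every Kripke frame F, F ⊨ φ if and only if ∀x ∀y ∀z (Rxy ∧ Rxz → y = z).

The condition is partial functionality. The CD schema ◇p → □p defines it.

◇p → □p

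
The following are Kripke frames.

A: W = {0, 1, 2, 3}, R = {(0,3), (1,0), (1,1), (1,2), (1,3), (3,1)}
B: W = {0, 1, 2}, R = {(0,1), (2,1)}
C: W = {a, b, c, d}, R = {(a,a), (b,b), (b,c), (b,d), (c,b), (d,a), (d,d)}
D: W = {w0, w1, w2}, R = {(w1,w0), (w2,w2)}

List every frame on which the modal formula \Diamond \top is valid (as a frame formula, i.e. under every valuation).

This is the axiom for seriality; its first-order frame correspondent is \forall x \exists y Rxy.
A: fails — world 2 has no successor.
B: fails — world 1 has no successor.
C: condition met.
D: fails — world w0 has no successor.

C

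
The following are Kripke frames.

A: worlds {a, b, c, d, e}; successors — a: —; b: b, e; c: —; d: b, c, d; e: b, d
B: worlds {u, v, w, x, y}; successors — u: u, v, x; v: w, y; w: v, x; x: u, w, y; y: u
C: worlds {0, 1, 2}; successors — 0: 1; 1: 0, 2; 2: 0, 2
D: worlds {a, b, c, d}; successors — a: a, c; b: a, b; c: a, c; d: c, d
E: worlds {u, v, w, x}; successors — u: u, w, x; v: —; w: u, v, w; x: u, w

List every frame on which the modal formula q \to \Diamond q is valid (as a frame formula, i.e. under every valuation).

D

This is the axiom for reflexivity; its first-order frame correspondent is \forall x Rxx.
A: fails — world a does not see itself.
B: fails — world v does not see itself.
C: fails — world 0 does not see itself.
D: ✓.
E: fails — world v does not see itself.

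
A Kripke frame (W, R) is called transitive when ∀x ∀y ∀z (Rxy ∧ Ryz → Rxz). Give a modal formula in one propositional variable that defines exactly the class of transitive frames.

The condition is transitivity. The 4 schema □q → □□q defines it.
Suppose □q→□□q is valid. Take Rxy, Ryz and set V(q)={w : Rxw}. Then □q at x, so □□q at x, so □q at y, so q at z, i.e. Rxz.

□q → □□q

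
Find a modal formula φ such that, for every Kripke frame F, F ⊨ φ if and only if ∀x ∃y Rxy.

□r → ◇r

This is seriality; the standard corresponding axiom is D: □r → ◇r.
Suppose □r→◇r is valid. At any x set V(r)=W. Then □r at x, so ◇r at x, so x has a successor.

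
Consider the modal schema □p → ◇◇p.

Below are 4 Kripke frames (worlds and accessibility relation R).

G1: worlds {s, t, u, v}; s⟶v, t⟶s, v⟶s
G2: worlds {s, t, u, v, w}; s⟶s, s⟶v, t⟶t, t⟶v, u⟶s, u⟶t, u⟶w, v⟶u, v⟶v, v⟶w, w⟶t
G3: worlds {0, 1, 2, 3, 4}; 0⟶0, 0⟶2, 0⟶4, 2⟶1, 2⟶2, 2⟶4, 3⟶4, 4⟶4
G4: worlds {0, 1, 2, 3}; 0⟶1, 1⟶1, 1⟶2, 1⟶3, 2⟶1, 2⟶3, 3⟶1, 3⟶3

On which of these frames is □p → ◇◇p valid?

Frame correspondent (Sahlqvist): ∀x ∃w (xRw ∧ xR²w) — i.e. a generalized confluence (Geach) condition.
G1: fails — at s but no w with sRw and sR²w.
G2: condition met.
G3: fails — at 1 but no w with 1Rw and 1R²w.
G4: condition met.

G2, G4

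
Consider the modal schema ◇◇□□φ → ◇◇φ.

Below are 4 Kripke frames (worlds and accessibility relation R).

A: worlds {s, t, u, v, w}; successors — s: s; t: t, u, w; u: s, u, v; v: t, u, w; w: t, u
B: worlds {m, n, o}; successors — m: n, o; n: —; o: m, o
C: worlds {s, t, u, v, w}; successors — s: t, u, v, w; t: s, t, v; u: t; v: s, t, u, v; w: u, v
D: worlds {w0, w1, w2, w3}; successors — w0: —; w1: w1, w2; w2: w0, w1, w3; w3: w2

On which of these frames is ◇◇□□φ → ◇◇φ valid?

A, C

This is the axiom for a generalized confluence (Geach) condition; its first-order frame correspondent is ∀x ∀y (xR²y → ∃w (yR²w ∧ xR²w)).
A: satisfies the condition.
B: fails — oR²n but no w with nR²w and oR²w.
C: satisfies the condition.
D: fails — w1R²w0 but no w with w0R²w and w1R²w.
Valid on: A, C.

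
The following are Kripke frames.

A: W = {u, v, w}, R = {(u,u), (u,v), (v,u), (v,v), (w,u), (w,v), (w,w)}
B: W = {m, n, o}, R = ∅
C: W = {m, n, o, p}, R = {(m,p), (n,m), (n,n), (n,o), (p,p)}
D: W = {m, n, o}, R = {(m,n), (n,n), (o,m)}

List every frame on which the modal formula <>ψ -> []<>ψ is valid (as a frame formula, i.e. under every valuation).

B

The schema corresponds to the Euclidean property: forall x forall y forall z (Rxy & Rxz -> Ryz).
A: fails — Rwu and Rww but not Ruw.
B: satisfies the condition.
C: fails — Rno and Rnn but not Ron.
D: fails — Rom and Rom but not Rmm.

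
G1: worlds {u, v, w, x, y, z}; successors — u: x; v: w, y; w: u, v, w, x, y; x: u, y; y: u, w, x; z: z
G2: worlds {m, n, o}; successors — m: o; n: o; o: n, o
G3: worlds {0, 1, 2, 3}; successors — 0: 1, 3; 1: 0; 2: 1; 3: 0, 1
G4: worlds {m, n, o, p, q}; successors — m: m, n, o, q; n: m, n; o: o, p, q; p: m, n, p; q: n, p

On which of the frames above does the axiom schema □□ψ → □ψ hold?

G2, G4

This is the axiom for density; its first-order frame correspondent is ∀x ∀y (Rxy → ∃z (Rxz ∧ Rzy)).
G1: fails — Rux but no t with Rut and Rtx.
G2: holds.
G3: fails — R10 but no z with R1z and Rz0.
G4: holds.
Valid on: G2, G4.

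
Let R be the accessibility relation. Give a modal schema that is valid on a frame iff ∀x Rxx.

□r → r

This is reflexivity; the standard corresponding axiom is T: □r → r.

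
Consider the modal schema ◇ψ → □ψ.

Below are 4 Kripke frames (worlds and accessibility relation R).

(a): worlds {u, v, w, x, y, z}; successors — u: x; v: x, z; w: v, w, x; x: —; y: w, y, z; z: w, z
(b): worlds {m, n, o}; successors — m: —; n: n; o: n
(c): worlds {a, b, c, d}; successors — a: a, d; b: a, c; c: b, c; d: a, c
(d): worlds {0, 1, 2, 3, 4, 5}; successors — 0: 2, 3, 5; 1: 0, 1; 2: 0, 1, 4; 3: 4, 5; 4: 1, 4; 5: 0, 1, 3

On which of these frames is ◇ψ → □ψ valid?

(b)

The schema corresponds to partial functionality: ∀x ∀y ∀z (Rxy ∧ Rxz → y = z).
(a): fails — v sees both x and z.
(b): satisfies the condition.
(c): fails — a sees both a and d.
(d): fails — 0 sees both 2 and 3.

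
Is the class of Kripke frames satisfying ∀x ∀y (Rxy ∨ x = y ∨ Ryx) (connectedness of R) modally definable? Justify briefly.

Any modally definable frame class is closed under disjoint unions.
Take 3 disjoint single-world reflexive frames: each is trivially connected, but their disjoint union has 3 worlds with no edge between distinct components, so it is not connected.
So no modal formula (or set of formulas) defines exactly the connected frames.

No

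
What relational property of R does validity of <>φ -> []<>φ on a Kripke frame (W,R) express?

Suppose ◇φ→□◇φ is valid. Take Rxy, Rxz and set V(φ)={y}. Then ◇φ at x, so □◇φ at x, so ◇φ at z, so some w with Rzw has φ; w=y, i.e. Rzy. By symmetry of the argument, Ryz.

the Euclidean property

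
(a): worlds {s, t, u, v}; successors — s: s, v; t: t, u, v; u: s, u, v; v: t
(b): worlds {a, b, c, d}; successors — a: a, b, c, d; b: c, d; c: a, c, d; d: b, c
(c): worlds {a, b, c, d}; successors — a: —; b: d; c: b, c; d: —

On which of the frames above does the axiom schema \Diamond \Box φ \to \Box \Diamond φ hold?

(b)

Frame correspondent (Sahlqvist): \forall x \forall y \forall z (Rxy \wedge Rxz \to \exists w (Ryw \wedge Rzw)) — i.e. convergence.
(a): fails — Rsv and Rss but v and s have no common successor.
(b): condition met.
(c): fails — Rbd and Rbd but d and d have no common successor.
Valid on: (b).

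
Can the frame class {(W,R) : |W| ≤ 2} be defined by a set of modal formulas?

Modal frame validity is preserved under disjoint unions.
Any modal formula valid on each of 3 disjoint one-world frames is valid on their disjoint union (validity is preserved under disjoint unions). Each one-world frame has |W|=1≤2, but the union has |W|=3.
So the class is not modally definable.

No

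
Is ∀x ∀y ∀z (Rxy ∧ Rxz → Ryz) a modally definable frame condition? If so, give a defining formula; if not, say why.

Yes: it is the Euclidean property, defined by the 5 schema ◇p → □◇p.
Suppose ◇p→□◇p is valid. Take Rxy, Rxz and set V(p)={y}. Then ◇p at x, so □◇p at x, so ◇p at z, so some w with Rzw has p; w=y, i.e. Rzy. By symmetry of the argument, Ryz.

Yes — defined by ◇p → □◇p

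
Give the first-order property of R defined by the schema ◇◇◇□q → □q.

∀x ∀y ∀z ((xR³y ∧ xRz) → ∃w (yRw ∧ z = w))

This is a Sahlqvist (Geach-type) schema ◇^3□^1q → □^1◇^0q.
Minimal-valuation argument: fix x; take any y with xR^3y and any z with xR^1z. Set V(q) to the set of worlds R-reachable from y in exactly 1 step. Then □^1q holds at y, so the antecedent holds at x; validity forces ◇^0q at z, giving a w with zR^0w and yR^1w.
First-order correspondent: ∀x ∀y ∀z ((xR³y ∧ xRz) → ∃w (yRw ∧ z = w)).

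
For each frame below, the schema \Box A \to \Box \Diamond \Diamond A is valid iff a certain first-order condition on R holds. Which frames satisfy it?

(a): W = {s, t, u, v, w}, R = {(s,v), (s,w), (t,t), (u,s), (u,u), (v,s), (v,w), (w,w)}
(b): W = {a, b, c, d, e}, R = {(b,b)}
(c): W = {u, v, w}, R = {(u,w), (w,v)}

Frame correspondent (Sahlqvist): \forall x \forall z (xRz \to \exists w (xRw \wedge z R^2 w)) — i.e. a generalized confluence (Geach) condition.
(a): ✓.
(b): ✓.
(c): fails — uRw but no t with uRt and wR²t.

(a), (b)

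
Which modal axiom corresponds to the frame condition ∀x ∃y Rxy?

□q → ◇q

This is seriality; the standard corresponding axiom is D: □q → ◇q.
Suppose □q→◇q is valid. At any x set V(q)=W. Then □q at x, so ◇q at x, so x has a successor.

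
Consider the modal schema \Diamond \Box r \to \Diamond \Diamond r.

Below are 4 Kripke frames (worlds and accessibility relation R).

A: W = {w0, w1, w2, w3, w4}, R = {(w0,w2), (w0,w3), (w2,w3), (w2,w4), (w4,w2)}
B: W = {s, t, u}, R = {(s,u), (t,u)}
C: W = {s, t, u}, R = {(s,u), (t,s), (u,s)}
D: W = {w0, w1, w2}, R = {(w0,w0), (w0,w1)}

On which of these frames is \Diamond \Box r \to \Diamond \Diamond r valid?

The schema corresponds to a generalized confluence (Geach) condition: \forall x \forall y (xRy \to \exists w (yRw \wedge x R^2 w)).
A: fails — w0Rw3 but no w with w3Rw and w0R²w.
B: fails — sRu but no w with uRw and sR²w.
C: satisfies the condition.
D: fails — w0Rw1 but no w with w1Rw and w0R²w.
Valid on: C.

C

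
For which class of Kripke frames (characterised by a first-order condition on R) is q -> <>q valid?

This is frame-equivalent to □q → q (substitute ¬q for q and contrapose).
Suppose □q→q is valid. At any x set V(q)={w : Rxw}. Then □q holds at x, so q holds at x, i.e. Rxx.
Conversely, on a frame with reflexivity the schema holds at every world under every valuation.
Frame condition: forall x Rxx.

Reflexivity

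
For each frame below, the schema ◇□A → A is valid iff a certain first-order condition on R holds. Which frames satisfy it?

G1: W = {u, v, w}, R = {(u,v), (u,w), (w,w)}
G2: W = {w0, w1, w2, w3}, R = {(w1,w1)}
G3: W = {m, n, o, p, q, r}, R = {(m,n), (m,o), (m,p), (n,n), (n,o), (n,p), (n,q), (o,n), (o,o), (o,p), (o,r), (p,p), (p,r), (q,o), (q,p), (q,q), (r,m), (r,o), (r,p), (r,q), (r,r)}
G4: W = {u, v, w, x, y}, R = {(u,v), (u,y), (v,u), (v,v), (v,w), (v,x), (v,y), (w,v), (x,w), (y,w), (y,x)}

G2

Frame correspondent (Sahlqvist): ∀x ∀y (xRy → ∃w (yRw ∧ x = w)) — i.e. a generalized confluence (Geach) condition.
G1: fails — uRv but no t with vRt and u=t.
G2: holds.
G3: fails — mRn but no w with nRw and m=w.
G4: fails — uRy but no t with yRt and u=t.
Valid on: G2.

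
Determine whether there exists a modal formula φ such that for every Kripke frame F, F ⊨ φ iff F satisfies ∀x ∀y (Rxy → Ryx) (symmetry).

This is a Sahlqvist condition; the B axiom p → □◇p defines it.

Yes — defined by p → □◇p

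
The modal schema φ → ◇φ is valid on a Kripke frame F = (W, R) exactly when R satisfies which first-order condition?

This is a form of the T axiom.
It corresponds to reflexivity: ∀x Rxx.

reflexivity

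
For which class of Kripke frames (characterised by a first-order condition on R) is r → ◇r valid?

This schema is equivalent to the T axiom □r → r.
It corresponds to reflexivity: ∀x Rxx.

reflexivity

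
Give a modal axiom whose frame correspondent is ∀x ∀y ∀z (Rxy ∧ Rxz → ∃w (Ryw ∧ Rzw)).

◇□r → □◇r

The condition is convergence. The .2 schema ◇□r → □◇r defines it.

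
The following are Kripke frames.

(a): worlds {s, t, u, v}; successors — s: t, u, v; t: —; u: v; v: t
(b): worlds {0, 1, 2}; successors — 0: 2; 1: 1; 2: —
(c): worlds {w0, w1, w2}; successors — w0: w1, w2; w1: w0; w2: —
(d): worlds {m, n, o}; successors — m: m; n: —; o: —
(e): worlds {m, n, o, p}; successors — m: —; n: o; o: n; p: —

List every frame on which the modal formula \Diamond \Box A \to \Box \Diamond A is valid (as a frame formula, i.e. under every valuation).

This is the axiom for convergence; its first-order frame correspondent is \forall x \forall y \forall z (Rxy \wedge Rxz \to \exists w (Ryw \wedge Rzw)).
(a): fails — Rsv and Rsu but v and u have no common successor.
(b): fails — R02 and R02 but 2 and 2 have no common successor.
(c): fails — Rw0w1 and Rw0w2 but w1 and w2 have no common successor.
(d): satisfies the condition.
(e): satisfies the condition.

(d), (e)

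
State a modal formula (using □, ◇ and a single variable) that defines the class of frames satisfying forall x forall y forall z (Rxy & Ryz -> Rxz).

A defining formula is □r → □□r (the 4 axiom).
Suppose □r→□□r is valid. Take Rxy, Ryz and set V(r)={w : Rxw}. Then □r at x, so □□r at x, so □r at y, so r at z, i.e. Rxz.

□r → □□r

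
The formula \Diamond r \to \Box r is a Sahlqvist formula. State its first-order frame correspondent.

Suppose ◇r→□r is valid. Take Rxy, Rxz and set V(r)={y}. Then ◇r at x, so □r at x, so r at z, i.e. z=y.
The converse is a direct semantic check.
So the correspondent is partial functionality.

Partial functionality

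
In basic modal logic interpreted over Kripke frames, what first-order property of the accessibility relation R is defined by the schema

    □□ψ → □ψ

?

Suppose □□ψ→□ψ is valid. Take Rxy and set V(ψ)={w : xR²w}. Then □□ψ at x, so □ψ at x, so ψ at y, i.e. ∃z(Rxz∧Rzy).

density: ∀x ∀y (Rxy → ∃z (Rxz ∧ Rzy))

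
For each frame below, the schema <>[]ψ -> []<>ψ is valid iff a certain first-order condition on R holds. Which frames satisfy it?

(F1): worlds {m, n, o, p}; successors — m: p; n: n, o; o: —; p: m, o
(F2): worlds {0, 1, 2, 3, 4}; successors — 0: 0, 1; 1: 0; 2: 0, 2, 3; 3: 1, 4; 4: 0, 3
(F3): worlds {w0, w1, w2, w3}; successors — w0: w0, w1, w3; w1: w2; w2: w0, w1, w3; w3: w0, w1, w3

none

Frame correspondent (Sahlqvist): forall x forall y forall z (Rxy & Rxz -> exists w (Ryw & Rzw)) — i.e. convergence.
(F1): fails — Rnn and Rno but n and o have no common successor.
(F2): fails — R23 and R22 but 3 and 2 have no common successor.
(F3): fails — Rw0w1 and Rw0w0 but w1 and w0 have no common successor.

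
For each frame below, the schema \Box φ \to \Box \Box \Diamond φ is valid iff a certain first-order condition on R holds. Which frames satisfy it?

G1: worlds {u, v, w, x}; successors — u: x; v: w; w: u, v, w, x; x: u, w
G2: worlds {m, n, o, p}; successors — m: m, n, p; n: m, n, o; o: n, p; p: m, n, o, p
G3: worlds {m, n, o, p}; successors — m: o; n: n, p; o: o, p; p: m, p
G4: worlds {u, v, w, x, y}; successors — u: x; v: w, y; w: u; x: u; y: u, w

Frame correspondent (Sahlqvist): \forall x \forall z (x R^2 z \to \exists w (xRw \wedge zRw)) — i.e. a generalized confluence (Geach) condition.
G1: fails — vR²u but no t with vRt and uRt.
G2: holds.
G3: fails — mR²p but no w with mRw and pRw.
G4: fails — vR²u but no t with vRt and uRt.
Valid on: G2.

G2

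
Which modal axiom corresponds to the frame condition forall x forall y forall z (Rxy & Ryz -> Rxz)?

A defining formula is □s → □□s (the 4 axiom).
Suppose □s→□□s is valid. Take Rxy, Ryz and set V(s)={w : Rxw}. Then □s at x, so □□s at x, so □s at y, so s at z, i.e. Rxz.

□s → □□s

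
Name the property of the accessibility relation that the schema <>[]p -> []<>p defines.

convergence

Suppose ◇□p→□◇p is valid. Take Rxy, Rxz and set V(p)={w : Ryw}. Then □p at y so ◇□p at x, so □◇p at x, so ◇p at z, giving w with Rzw and Ryw.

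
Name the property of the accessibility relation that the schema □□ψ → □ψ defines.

Suppose □□ψ→□ψ is valid. Take Rxy and set V(ψ)={w : xR²w}. Then □□ψ at x, so □ψ at x, so ψ at y, i.e. ∃z(Rxz∧Rzy).

density: ∀x ∀y (Rxy → ∃z (Rxz ∧ Rzy))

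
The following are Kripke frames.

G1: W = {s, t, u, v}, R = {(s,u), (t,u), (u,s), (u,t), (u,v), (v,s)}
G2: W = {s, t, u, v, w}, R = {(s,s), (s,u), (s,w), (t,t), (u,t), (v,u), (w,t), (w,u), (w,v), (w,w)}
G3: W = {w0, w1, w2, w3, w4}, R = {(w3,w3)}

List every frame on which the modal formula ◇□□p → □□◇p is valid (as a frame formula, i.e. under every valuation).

G3

Frame correspondent (Sahlqvist): ∀x ∀y ∀z ((xRy ∧ xR²z) → ∃w (yR²w ∧ zRw)) — i.e. a generalized confluence (Geach) condition.
G1: fails — uRs, uR²s but no w with sR²w and sRw.
G2: fails — sRu, sR²s but no w* with uR²w* and sRw*.
G3: holds.
Valid on: G3.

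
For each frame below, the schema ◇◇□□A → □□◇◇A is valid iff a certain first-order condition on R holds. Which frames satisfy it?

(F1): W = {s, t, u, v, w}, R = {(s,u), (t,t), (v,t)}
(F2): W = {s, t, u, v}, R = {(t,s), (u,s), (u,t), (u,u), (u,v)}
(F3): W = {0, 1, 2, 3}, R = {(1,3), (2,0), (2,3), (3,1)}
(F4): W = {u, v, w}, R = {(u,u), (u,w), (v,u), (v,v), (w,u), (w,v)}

(F1), (F3), (F4)

Frame correspondent (Sahlqvist): ∀x ∀y ∀z ((xR²y ∧ xR²z) → ∃w (yR²w ∧ zR²w)) — i.e. a generalized confluence (Geach) condition.
(F1): satisfies the condition.
(F2): fails — uR²s, uR²s but no w with sR²w and sR²w.
(F3): satisfies the condition.
(F4): satisfies the condition.
Valid on: (F1), (F3), (F4).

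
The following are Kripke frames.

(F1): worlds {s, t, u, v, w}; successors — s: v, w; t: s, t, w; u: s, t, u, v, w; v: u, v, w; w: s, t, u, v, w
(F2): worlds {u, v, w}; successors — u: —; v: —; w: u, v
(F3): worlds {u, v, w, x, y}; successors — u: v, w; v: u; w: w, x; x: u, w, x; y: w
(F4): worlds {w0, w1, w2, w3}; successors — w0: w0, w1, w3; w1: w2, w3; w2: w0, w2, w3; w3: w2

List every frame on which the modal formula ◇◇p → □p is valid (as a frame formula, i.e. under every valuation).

The schema corresponds to a generalized confluence (Geach) condition: ∀x ∀y ∀z ((xR²y ∧ xRz) → ∃w (y = w ∧ z = w)).
(F1): fails — sR²s, sRv but s ≠ v.
(F2): satisfies the condition.
(F3): fails — uR²u, uRv but u ≠ v.
(F4): fails — w0R²w0, w0Rw1 but w0 ≠ w1.

(F2)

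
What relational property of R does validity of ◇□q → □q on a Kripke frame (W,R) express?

Equivalently (dual form): ◇q → □◇q.
Suppose ◇q→□◇q is valid. Take Rxy, Rxz and set V(q)={y}. Then ◇q at x, so □◇q at x, so ◇q at z, so some w with Rzw has q; w=y, i.e. Rzy. By symmetry of the argument, Ryz.

the Euclidean property: ∀x ∀y ∀z (Rxy ∧ Rxz → Ryz)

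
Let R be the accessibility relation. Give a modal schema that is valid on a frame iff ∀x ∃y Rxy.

The condition is seriality. The D schema □p → ◇p defines it.

□p → ◇p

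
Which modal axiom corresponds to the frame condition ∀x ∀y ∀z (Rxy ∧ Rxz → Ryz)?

◇ψ → □◇ψ

This is the Euclidean property; the standard corresponding axiom is 5: ◇ψ → □◇ψ.
Suppose ◇ψ→□◇ψ is valid. Take Rxy, Rxz and set V(ψ)={y}. Then ◇ψ at x, so □◇ψ at x, so ◇ψ at z, so some w with Rzw has ψ; w=y, i.e. Rzy. By symmetry of the argument, Ryz.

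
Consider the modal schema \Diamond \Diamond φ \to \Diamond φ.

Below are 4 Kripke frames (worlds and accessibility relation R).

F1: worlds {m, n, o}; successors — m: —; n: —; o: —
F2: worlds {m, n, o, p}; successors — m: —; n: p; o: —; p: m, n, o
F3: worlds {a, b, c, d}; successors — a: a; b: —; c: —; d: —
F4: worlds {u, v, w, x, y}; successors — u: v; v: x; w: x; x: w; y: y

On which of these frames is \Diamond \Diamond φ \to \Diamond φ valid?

F1, F3

This is the axiom for transitivity; its first-order frame correspondent is \forall x \forall y \forall z (Rxy \wedge Ryz \to Rxz).
F1: ✓.
F2: fails — Rnp and Rpm but not Rnm.
F3: ✓.
F4: fails — Ruv and Rvx but not Rux.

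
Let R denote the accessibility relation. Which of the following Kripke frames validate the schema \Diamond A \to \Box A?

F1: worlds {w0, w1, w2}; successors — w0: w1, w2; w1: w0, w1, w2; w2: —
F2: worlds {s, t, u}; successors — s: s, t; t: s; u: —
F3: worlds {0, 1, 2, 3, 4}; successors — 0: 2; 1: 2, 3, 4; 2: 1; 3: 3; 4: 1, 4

Frame correspondent (Sahlqvist): \forall x \forall y \forall z (Rxy \wedge Rxz \to y = z) — i.e. partial functionality.
F1: fails — w0 sees both w1 and w2.
F2: fails — s sees both s and t.
F3: fails — 1 sees both 2 and 3.

none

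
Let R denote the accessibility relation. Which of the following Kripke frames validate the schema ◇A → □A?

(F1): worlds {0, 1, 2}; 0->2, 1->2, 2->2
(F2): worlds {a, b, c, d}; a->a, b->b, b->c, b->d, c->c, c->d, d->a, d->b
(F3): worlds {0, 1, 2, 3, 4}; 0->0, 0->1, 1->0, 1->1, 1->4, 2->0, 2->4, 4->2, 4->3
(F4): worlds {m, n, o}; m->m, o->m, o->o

(F1)

Frame correspondent (Sahlqvist): ∀x ∀y ∀z (Rxy ∧ Rxz → y = z) — i.e. partial functionality.
(F1): ✓.
(F2): fails — b sees both b and c.
(F3): fails — 0 sees both 0 and 1.
(F4): fails — o sees both m and o.
Valid on: (F1).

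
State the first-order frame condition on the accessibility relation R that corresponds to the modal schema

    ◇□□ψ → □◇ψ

∀x ∀y ∀z ((xRy ∧ xRz) → ∃w (yR²w ∧ zRw))

This is a Sahlqvist (Geach-type) schema ◇^1□^2ψ → □^1◇^1ψ.
Minimal-valuation argument: fix x; take any y with xR^1y and any z with xR^1z. Set V(ψ) to the set of worlds R-reachable from y in exactly 2 steps. Then □^2ψ holds at y, so the antecedent holds at x; validity forces ◇^1ψ at z, giving a w with zR^1w and yR^2w.
First-order correspondent: ∀x ∀y ∀z ((xRy ∧ xRz) → ∃w (yR²w ∧ zRw)).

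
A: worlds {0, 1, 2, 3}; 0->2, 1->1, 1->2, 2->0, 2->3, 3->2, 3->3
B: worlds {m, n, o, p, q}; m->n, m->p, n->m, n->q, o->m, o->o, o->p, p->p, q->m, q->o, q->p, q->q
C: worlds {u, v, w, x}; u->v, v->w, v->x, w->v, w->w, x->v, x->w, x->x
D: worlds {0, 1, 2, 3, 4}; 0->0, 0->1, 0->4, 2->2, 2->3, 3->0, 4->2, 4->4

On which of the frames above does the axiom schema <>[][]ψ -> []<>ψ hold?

The schema corresponds to a generalized confluence (Geach) condition: forall x forall y forall z ((xRy & xRz) -> exists w (y R^2 w & zRw)).
A: fails — 2R0, 2R0 but no w with 0R²w and 0Rw.
B: fails — mRp, mRn but no w with pR²w and nRw.
C: holds.
D: fails — 0R0, 0R1 but no w with 0R²w and 1Rw.
Valid on: C.

C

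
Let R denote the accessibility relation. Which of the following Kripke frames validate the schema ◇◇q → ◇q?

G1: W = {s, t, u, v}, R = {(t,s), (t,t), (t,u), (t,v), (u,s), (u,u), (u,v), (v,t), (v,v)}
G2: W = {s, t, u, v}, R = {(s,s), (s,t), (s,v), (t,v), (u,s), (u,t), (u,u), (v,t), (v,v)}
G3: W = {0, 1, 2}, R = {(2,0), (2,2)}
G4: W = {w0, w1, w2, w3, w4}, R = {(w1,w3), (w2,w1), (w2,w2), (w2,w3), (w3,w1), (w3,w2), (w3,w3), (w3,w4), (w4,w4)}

The schema corresponds to a generalized confluence (Geach) condition: ∀x ∀y (xR²y → ∃w (y = w ∧ xRw)).
G1: fails — uR²t but no w with t=w and uRw.
G2: fails — tR²t but no w with t=w and tRw.
G3: ✓.
G4: fails — w1R²w1 but no w with w1=w and w1Rw.

G3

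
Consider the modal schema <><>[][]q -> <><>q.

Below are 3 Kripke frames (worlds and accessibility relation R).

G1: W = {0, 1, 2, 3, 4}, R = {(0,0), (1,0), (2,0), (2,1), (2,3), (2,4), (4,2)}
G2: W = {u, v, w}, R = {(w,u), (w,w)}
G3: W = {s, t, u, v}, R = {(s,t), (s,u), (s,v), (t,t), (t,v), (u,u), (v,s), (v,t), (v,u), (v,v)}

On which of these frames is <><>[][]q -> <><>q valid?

The schema corresponds to a generalized confluence (Geach) condition: forall x forall y (x R^2 y -> exists w (y R^2 w & x R^2 w)).
G1: fails — 4R²3 but no w with 3R²w and 4R²w.
G2: fails — wR²u but no t with uR²t and wR²t.
G3: holds.

G3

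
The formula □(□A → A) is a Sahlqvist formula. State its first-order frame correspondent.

This schema is the T□ axiom.
Its frame correspondent is shift-reflexivity — ∀x ∀y (Rxy → Ryy).

shift-reflexivity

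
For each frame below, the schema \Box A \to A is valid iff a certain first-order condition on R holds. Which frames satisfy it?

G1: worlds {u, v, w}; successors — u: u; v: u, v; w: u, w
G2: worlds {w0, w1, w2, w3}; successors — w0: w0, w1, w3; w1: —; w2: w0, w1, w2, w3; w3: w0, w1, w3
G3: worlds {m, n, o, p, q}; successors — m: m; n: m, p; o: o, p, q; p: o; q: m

G1

This is the axiom for reflexivity; its first-order frame correspondent is \forall x Rxx.
G1: holds.
G2: fails — world w1 does not see itself.
G3: fails — world n does not see itself.
Valid on: G1.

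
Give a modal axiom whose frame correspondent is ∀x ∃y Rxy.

□p → ◇p

This is seriality; the standard corresponding axiom is D: □p → ◇p.
Suppose □p→◇p is valid. At any x set V(p)=W. Then □p at x, so ◇p at x, so x has a successor.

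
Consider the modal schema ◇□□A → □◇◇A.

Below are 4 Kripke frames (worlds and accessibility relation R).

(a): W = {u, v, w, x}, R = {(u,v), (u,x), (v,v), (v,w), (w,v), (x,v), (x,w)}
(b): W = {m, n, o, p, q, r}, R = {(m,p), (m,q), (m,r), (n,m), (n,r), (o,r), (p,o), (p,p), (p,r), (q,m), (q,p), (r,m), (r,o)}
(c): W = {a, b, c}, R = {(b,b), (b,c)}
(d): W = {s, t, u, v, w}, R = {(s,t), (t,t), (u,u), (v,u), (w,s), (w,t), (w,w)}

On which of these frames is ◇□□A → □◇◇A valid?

(a), (d)

Frame correspondent (Sahlqvist): ∀x ∀y ∀z ((xRy ∧ xRz) → ∃w (yR²w ∧ zR²w)) — i.e. a generalized confluence (Geach) condition.
(a): condition met.
(b): fails — pRo, pRr but no w with oR²w and rR²w.
(c): fails — bRb, bRc but no w with bR²w and cR²w.
(d): condition met.
Valid on: (a), (d).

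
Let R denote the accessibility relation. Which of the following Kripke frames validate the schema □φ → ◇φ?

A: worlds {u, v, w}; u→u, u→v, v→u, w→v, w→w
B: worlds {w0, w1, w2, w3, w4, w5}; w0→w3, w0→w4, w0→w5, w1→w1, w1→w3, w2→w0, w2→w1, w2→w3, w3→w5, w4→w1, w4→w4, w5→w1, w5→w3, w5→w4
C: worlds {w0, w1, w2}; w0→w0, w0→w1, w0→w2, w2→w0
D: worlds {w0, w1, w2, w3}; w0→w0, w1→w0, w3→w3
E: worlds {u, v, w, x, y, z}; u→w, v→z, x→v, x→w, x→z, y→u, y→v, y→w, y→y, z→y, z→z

Frame correspondent (Sahlqvist): ∀x ∃y Rxy — i.e. seriality.
A: ✓.
B: ✓.
C: fails — world w1 has no successor.
D: fails — world w2 has no successor.
E: fails — world w has no successor.

A, B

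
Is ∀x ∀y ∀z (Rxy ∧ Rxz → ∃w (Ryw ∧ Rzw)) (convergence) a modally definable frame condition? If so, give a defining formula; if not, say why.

Yes — defined by ◇□r → □◇r

Yes: it is convergence, defined by the .2 schema ◇□r → □◇r.
Suppose ◇□r→□◇r is valid. Take Rxy, Rxz and set V(r)={w : Ryw}. Then □r at y so ◇□r at x, so □◇r at x, so ◇r at z, giving w with Rzw and Ryw.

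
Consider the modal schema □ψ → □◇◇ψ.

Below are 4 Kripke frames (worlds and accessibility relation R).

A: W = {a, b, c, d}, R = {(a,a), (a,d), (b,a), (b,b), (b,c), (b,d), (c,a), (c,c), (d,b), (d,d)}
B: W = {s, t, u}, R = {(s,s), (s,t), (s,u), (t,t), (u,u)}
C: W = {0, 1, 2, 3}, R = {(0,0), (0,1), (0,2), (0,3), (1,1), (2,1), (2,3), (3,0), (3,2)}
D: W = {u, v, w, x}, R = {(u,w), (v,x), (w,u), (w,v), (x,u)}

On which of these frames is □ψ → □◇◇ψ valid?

A, B, C

Frame correspondent (Sahlqvist): ∀x ∀z (xRz → ∃w (xRw ∧ zR²w)) — i.e. a generalized confluence (Geach) condition.
A: holds.
B: holds.
C: holds.
D: fails — vRx but no t with vRt and xR²t.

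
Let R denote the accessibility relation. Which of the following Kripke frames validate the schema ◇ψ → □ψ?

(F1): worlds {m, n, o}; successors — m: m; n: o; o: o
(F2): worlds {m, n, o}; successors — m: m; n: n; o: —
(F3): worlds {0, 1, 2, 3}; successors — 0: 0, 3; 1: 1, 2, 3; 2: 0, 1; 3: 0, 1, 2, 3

(F1), (F2)

The schema corresponds to partial functionality: ∀x ∀y ∀z (Rxy ∧ Rxz → y = z).
(F1): satisfies the condition.
(F2): satisfies the condition.
(F3): fails — 0 sees both 0 and 3.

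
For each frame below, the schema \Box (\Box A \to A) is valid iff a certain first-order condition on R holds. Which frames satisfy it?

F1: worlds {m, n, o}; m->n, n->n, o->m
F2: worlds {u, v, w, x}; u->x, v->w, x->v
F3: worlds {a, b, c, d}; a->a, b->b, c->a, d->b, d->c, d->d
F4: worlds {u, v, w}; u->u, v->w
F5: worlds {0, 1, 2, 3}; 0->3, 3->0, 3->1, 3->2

Frame correspondent (Sahlqvist): \forall x \forall y (Rxy \to Ryy) — i.e. shift-reflexivity.
F1: fails — Rom but not Rmm.
F2: fails — Rvw but not Rww.
F3: fails — Rdc but not Rcc.
F4: fails — Rvw but not Rww.
F5: fails — R30 but not R00.

none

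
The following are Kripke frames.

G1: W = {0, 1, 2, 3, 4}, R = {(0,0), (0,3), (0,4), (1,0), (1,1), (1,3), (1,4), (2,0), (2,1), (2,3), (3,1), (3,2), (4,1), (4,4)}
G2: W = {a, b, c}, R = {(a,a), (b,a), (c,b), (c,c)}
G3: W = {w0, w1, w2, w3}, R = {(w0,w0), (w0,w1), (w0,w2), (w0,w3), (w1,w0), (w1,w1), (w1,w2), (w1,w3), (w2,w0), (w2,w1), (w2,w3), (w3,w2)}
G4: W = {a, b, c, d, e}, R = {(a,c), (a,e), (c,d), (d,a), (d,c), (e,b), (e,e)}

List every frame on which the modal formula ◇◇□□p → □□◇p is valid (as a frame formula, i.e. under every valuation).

The schema corresponds to a generalized confluence (Geach) condition: ∀x ∀y ∀z ((xR²y ∧ xR²z) → ∃w (yR²w ∧ zRw)).
G1: ✓.
G2: fails — cR²a, cR²c but no w with aR²w and cRw.
G3: fails — w0R²w3, w0R²w3 but no w with w3R²w and w3Rw.
G4: fails — aR²b, aR²b but no w with bR²w and bRw.
Valid on: G1.

G1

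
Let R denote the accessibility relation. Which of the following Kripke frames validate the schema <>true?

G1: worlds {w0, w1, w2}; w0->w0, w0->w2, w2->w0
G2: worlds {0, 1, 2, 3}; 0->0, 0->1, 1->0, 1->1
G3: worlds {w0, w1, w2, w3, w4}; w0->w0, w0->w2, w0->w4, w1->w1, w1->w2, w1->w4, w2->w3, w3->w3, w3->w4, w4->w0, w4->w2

The schema corresponds to seriality: forall x exists y Rxy.
G1: fails — world w1 has no successor.
G2: fails — world 2 has no successor.
G3: ✓.

G3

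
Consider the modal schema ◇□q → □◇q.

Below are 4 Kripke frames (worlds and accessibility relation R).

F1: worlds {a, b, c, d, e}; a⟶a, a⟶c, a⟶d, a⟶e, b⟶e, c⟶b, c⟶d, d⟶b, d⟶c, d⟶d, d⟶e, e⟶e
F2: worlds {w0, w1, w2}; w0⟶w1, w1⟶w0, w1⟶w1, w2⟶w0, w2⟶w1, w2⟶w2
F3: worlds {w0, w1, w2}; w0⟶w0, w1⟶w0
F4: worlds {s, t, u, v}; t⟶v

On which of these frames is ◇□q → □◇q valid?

F2, F3

The schema corresponds to convergence: ∀x ∀y ∀z (Rxy ∧ Rxz → ∃w (Ryw ∧ Rzw)).
F1: fails — Rae and Rac but e and c have no common successor.
F2: holds.
F3: holds.
F4: fails — Rtv and Rtv but v and v have no common successor.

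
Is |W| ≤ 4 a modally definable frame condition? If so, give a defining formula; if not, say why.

Not modally definable

Modal frame validity is preserved under disjoint unions.
Any modal formula valid on each of 5 disjoint one-world frames is valid on their disjoint union (validity is preserved under disjoint unions). Each one-world frame has |W|=1≤4, but the union has |W|=5.
So the class is not modally definable.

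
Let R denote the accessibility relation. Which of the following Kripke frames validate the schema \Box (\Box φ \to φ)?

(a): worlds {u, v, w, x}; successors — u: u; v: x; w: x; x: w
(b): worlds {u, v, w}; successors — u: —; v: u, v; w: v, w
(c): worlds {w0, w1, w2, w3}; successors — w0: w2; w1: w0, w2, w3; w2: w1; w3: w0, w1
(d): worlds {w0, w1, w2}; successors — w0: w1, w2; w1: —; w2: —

Frame correspondent (Sahlqvist): \forall x \forall y (Rxy \to Ryy) — i.e. shift-reflexivity.
(a): fails — Rxw but not Rww.
(b): fails — Rvu but not Ruu.
(c): fails — Rw1w2 but not Rw2w2.
(d): fails — Rw0w1 but not Rw1w1.
Valid on no frame.

none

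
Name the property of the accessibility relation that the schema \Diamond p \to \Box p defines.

This schema is the CD axiom.
It corresponds to partial functionality: \forall x \forall y \forall z (Rxy \wedge Rxz \to y = z).

Partial functionality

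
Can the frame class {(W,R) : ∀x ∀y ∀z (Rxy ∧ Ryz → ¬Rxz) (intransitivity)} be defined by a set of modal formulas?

Not definable by any modal formula

If a class were modally definable it would be closed under surjective bounded morphisms (Goldblatt–Thomason).
The 5-cycle (worlds 0,1,2,3,4 with 0→1→2→3→4→0) is intransitive. Mapping every world to a single reflexive point • is a surjective bounded morphism; the reflexive point is not intransitive (R••∧R•• but R••).
So the class is not modally definable.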